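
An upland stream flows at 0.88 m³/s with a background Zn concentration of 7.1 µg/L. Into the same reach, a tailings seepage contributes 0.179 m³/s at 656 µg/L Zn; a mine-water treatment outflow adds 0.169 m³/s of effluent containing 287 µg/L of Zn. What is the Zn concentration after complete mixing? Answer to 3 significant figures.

140 µg/L

Conservation of mass: C = (0.8800·7.100 + 0.1790·656.0 + 0.1690·287.0) / 1.228 = 172.2/1.228 = 140.2 µg/L.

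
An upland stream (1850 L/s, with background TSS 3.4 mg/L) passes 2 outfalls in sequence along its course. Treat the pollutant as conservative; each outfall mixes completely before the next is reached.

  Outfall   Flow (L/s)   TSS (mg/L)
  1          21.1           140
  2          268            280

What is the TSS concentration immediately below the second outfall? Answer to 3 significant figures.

39.4 mg/L

Below outfall 1: Q → 1871 L/s, C = (1850·3.400 + 21.10·140.0)/1871 = 4.940 mg/L.
Below outfall 2: Q → 2139 L/s, C = (1871·4.940 + 268.0·280.0)/2139 = 39.40 mg/L.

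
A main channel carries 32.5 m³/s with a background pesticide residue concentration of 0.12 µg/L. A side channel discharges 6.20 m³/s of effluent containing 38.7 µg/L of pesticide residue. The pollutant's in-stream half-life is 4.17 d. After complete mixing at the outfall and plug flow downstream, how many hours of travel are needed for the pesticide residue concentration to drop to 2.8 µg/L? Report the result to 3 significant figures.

After mixing, C = (32.50·0.1200 + 6.200·38.70) / 38.70 = 243.8/38.70 = 6.301 µg/L.
Half-life 4.17 d → k = ln 2 / 4.17 = 0.1662 d⁻¹.
6.301·exp(−k·t) = 2.8 → t = ln(6.301/2.8)/k = 421600 s = 117.1 h.

117 h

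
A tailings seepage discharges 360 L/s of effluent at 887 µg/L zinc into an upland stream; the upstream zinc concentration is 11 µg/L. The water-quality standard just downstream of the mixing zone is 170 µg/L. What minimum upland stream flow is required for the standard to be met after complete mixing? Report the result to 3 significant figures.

1620 L/s

Set C_mix = 170: (Q·11.00 + 360.0·887.0) / (Q + 360.0) = 170
→ Q = 360.0·(887.0 − 170)/(170 − 11.00) = 1623 L/s.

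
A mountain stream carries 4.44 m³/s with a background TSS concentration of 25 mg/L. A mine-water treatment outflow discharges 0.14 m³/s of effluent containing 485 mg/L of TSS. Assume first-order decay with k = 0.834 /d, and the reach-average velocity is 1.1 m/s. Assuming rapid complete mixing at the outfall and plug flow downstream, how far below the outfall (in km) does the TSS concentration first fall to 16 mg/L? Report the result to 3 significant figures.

102 km

Flow-weighted average: C = (4.440·25.00 + 0.1400·485.0) / 4.580 = 178.9/4.580 = 39.06 mg/L.
Set 39.06·exp(−k·t) = 16 → t = ln(39.06/16)/k = 92460 s = 25.68 h.
Distance = v·t = 1.1·92460 = 101700 m = 101.7 km.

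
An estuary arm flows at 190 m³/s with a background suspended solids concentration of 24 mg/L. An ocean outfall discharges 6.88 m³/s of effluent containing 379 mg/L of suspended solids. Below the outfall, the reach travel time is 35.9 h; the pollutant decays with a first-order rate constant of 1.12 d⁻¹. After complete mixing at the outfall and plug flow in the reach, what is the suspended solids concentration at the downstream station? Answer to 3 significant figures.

Mixed concentration C = ΣQC/ΣQ = (190.0·24.00 + 6.880·379.0) / 196.9 = 7168/196.9 = 36.41 mg/L.
Applying C = C₀e^(−kt): 36.41 × 0.1872 = 6.817 mg/L.

6.82 mg/L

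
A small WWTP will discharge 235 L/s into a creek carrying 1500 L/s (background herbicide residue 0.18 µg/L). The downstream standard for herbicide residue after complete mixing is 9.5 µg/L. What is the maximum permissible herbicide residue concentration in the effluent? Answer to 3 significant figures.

At the limit, (Qr·Cr + Qe·Cₑ)/(Qr + Qe) = 9.5:
Cₑ = (1735·9.5 − 1500·0.1800) / 235.0 = 68.99 µg/L.

69.0 µg/L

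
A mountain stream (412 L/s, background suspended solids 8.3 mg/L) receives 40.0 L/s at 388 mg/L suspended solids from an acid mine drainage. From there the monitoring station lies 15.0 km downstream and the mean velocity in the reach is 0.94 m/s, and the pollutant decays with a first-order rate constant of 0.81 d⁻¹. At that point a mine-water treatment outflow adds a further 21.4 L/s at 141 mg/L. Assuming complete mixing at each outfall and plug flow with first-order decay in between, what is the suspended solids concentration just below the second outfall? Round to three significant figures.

40.8 mg/L

Mass balance: C = (412.0·8.300 + 40.00·388.0) / 452.0 = 18940/452.0 = 41.90 mg/L; combined flow 452.0 L/s.
Travel time t = 15.0·1000 / 0.94 = 15960 s = 4.433 h.
After decay, C = 41.90 × e^(−kt) = 41.90 × 0.8611 = 36.08 mg/L.
Second outfall: C = (452.0·36.08 + 21.40·141.0)/473.4 = 40.82 mg/L.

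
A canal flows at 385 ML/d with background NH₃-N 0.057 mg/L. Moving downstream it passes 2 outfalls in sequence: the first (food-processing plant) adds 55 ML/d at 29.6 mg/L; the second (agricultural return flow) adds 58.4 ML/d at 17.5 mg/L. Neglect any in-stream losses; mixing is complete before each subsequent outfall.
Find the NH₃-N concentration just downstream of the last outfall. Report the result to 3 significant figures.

Outfall 1: combined Q = 440.0 ML/d; C = (385.0·0.05700 + 55.00·29.60)/440.0 = 3.750 mg/L.
Outfall 2: combined Q = 498.4 ML/d; C = (440.0·3.750 + 58.40·17.50)/498.4 = 5.361 mg/L.

5.36 mg/L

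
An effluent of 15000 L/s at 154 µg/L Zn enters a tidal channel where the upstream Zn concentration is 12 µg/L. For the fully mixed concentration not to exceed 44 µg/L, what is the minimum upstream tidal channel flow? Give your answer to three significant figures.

51600 L/s

Set C_mix = 44: (Q·12.00 + 15000·154.0) / (Q + 15000) = 44
→ Q = 15000·(154.0 − 44)/(44 − 12.00) = 51560 L/s.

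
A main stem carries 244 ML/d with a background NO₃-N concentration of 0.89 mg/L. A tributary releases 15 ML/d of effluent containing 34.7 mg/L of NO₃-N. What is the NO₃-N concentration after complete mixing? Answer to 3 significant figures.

Mixed concentration C = ΣQC/ΣQ = (244.0·0.8900 + 15.00·34.70) / 259.0 = 737.7/259.0 = 2.848 mg/L.

2.85 mg/L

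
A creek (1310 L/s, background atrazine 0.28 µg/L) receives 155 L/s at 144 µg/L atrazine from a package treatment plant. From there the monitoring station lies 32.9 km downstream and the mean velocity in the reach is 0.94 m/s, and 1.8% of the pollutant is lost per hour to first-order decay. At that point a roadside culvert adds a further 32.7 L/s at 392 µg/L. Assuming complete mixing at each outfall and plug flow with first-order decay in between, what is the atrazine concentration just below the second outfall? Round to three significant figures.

21.3 µg/L

After mixing, C = (1310·0.2800 + 155.0·144.0) / 1465 = 22690/1465 = 15.49 µg/L; combined flow 1465 L/s.
Travel time t = 32.9·1000 / 0.94 = 35000 s = 9.722 h.
1.8%/h lost → k = −ln(1 − 0.018) = 0.01816 h⁻¹.
Applying C = C₀e^(−kt): 15.49 × 0.8381 = 12.98 µg/L.
At the second outfall, C = (1465·12.98 + 32.70·392.0) / (1465 + 32.70) = 21.25 µg/L.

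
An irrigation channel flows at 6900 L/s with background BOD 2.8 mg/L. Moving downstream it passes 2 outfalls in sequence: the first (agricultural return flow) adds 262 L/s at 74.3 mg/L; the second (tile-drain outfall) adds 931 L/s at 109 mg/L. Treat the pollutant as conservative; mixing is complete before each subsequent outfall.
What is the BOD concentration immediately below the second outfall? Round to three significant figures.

After outfall 1: Q = 6900 + 262.0 = 7162 L/s; C = (6900·2.800 + 262.0·74.30)/7162 = 5.416 mg/L.
After outfall 2: Q = 7162 + 931.0 = 8093 L/s; C = (7162·5.416 + 931.0·109.0)/8093 = 17.33 mg/L.

17.3 mg/L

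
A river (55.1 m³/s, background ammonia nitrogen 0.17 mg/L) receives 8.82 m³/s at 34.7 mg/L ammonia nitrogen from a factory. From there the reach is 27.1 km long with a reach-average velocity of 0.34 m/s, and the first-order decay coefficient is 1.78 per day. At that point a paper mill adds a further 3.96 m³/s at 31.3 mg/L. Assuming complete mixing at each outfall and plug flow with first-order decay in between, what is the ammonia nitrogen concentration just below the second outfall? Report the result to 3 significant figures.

2.73 mg/L

Mixed concentration C = ΣQC/ΣQ = (55.10·0.1700 + 8.820·34.70) / 63.92 = 315.4/63.92 = 4.935 mg/L; combined flow 63.92 m³/s.
Travel time t = 27.1·1000 / 0.34 = 79710 s = 22.14 h.
After decay, C = 4.935 × e^(−kt) = 4.935 × 0.1936 = 0.9552 mg/L.
At the second outfall, C = (63.92·0.9552 + 3.960·31.30) / (63.92 + 3.960) = 2.725 mg/L.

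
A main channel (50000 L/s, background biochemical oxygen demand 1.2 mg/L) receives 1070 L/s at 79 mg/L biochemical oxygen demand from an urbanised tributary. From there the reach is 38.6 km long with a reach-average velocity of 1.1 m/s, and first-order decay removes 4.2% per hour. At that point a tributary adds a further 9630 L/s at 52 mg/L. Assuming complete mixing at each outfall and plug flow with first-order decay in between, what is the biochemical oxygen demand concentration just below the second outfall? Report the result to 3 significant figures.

Mixed concentration C = ΣQC/ΣQ = (50000·1.200 + 1070·79.00) / 51070 = 144500/51070 = 2.830 mg/L; combined flow 51070 L/s.
Travel time t = 38.6·1000 / 1.1 = 35090 s = 9.747 h.
4.2%/h lost → k = −ln(1 − 0.042) = 0.04291 h⁻¹.
First-order decay: C = 2.830·exp(−k·t) = 2.830·0.6582 = 1.863 mg/L.
Second outfall: C = (51070·1.863 + 9630·52.00)/60700 = 9.817 mg/L.

9.82 mg/L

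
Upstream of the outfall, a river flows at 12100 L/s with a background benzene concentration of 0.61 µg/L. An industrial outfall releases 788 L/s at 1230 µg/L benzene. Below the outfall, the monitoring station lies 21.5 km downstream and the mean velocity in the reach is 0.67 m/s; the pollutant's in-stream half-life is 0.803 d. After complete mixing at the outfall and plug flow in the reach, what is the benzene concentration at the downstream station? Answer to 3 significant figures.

Mass balance: C = (12100·0.6100 + 788.0·1230) / 12890 = 976600/12890 = 75.78 µg/L.
Travel time t = 21.5·1000 / 0.67 = 32090 s = 8.914 h.
Half-life 0.803 d → k = ln 2 / 0.803 = 0.8632 d⁻¹.
First-order decay: C = 75.78·exp(−k·t) = 75.78·0.7257 = 54.99 µg/L.

55.0 µg/L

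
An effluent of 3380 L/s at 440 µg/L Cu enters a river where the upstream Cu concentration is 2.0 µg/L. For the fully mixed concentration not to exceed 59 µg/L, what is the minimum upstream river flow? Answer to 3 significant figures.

Set C_mix = 59: (Q·2.000 + 3380·440.0) / (Q + 3380) = 59
→ Q = 3380·(440.0 − 59)/(59 − 2.000) = 22590 L/s.

22600 L/s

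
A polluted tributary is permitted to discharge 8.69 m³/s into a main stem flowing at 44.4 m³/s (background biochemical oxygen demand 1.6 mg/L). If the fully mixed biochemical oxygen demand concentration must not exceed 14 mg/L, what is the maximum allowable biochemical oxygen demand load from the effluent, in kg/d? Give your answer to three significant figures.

58100 kg/d

Mass balance at the limit: 44.40·1.600 + 8.690·Cₑ = 53.09·14 → Cₑ = 77.36 mg/L.
Load = 8.690 m³/s × 77.36 g/m³ × 86 400 s/d = 58080 kg/d.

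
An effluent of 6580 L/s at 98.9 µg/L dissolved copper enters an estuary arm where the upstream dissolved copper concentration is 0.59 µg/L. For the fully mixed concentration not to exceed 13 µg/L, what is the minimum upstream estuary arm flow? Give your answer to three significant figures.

Set C_mix = 13: (Q·0.5900 + 6580·98.90) / (Q + 6580) = 13
→ Q = 6580·(98.90 − 13)/(13 − 0.5900) = 45550 L/s.

45500 L/s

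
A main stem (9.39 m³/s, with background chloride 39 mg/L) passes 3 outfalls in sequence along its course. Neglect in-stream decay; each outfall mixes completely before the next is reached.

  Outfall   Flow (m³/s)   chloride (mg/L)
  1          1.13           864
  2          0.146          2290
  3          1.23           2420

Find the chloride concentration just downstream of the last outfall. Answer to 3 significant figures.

391 mg/L

Below outfall 1: Q → 10.52 m³/s, C = (9.390·39.00 + 1.130·864.0)/10.52 = 127.6 mg/L.
Below outfall 2: Q → 10.67 m³/s, C = (10.52·127.6 + 0.1460·2290)/10.67 = 157.2 mg/L.
Below outfall 3: Q → 11.90 m³/s, C = (10.67·157.2 + 1.230·2420)/11.90 = 391.2 mg/L.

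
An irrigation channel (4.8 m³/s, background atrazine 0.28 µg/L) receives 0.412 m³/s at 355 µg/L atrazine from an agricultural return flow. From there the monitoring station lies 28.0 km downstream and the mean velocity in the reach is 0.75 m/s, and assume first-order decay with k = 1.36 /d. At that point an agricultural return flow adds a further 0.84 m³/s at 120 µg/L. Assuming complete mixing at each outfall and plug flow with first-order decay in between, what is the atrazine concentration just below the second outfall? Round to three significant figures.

Conservation of mass: C = (4.800·0.2800 + 0.4120·355.0) / 5.212 = 147.6/5.212 = 28.32 µg/L; combined flow 5.212 m³/s.
Travel time t = 28.0·1000 / 0.75 = 37330 s = 10.37 h.
Applying C = C₀e^(−kt): 28.32 × 0.5556 = 15.74 µg/L.
Second outfall: C = (5.212·15.74 + 0.8400·120.0)/6.052 = 30.21 µg/L.

30.2 µg/L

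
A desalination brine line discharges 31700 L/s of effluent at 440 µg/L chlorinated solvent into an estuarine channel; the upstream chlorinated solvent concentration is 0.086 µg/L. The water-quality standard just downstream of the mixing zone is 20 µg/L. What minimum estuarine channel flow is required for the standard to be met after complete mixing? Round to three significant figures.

Set C_mix = 20: (Q·0.08600 + 31700·440.0) / (Q + 31700) = 20
→ Q = 31700·(440.0 − 20)/(20 − 0.08600) = 668600 L/s.

669000 L/s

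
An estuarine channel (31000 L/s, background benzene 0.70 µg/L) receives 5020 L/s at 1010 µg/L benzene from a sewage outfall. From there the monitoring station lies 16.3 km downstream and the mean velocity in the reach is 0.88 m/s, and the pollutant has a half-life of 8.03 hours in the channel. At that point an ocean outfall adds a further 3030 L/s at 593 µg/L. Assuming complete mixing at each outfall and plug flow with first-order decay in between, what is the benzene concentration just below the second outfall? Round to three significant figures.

Mass balance: C = (31000·0.7000 + 5020·1010) / 36020 = 5092000/36020 = 141.4 µg/L; combined flow 36020 L/s.
Travel time t = 16.3·1000 / 0.88 = 18520 s = 5.145 h.
Half-life 8.03 h → k = ln 2 / 8.03 = 0.08632 h⁻¹ = 2.072 d⁻¹.
Decay over the reach: 141.4·exp(−kt) = 141.4·0.6414 = 90.67 µg/L.
Second outfall: C = (36020·90.67 + 3030·593.0)/39050 = 129.6 µg/L.

130 µg/L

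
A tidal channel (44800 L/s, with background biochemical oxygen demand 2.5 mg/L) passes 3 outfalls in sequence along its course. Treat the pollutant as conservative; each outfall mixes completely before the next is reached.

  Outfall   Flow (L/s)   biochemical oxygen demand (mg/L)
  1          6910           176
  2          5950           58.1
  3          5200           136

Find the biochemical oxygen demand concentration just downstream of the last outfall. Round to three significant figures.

37.9 mg/L

Outfall 1: combined Q = 51710 L/s; C = (44800·2.500 + 6910·176.0)/51710 = 25.68 mg/L.
Outfall 2: combined Q = 57660 L/s; C = (51710·25.68 + 5950·58.10)/57660 = 29.03 mg/L.
Outfall 3: combined Q = 62860 L/s; C = (57660·29.03 + 5200·136.0)/62860 = 37.88 mg/L.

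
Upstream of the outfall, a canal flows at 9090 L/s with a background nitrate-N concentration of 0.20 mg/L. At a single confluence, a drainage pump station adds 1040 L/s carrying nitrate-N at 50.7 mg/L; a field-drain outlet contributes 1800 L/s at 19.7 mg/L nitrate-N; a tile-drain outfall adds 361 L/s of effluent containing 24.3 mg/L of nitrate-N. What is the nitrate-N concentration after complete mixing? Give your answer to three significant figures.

8.04 mg/L

After mixing, C = (9090·0.2000 + 1040·50.70 + 1800·19.70 + 361.0·24.30) / 12290 = 98780/12290 = 8.037 mg/L.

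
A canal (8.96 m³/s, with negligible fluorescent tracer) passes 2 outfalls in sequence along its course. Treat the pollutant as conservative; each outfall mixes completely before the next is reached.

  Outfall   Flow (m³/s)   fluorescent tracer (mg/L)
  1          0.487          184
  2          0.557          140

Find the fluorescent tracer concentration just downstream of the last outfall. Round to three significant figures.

16.8 mg/L

Below outfall 1: Q → 9.447 m³/s, C = (8.960·0 + 0.4870·184.0)/9.447 = 9.485 mg/L.
Below outfall 2: Q → 10.00 m³/s, C = (9.447·9.485 + 0.5570·140.0)/10.00 = 16.75 mg/L.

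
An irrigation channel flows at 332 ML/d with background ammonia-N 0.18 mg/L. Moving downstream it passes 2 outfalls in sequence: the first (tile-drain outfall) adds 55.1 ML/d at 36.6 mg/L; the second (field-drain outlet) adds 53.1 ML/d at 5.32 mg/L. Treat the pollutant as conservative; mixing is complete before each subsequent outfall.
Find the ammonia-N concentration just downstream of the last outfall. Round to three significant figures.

5.36 mg/L

Below outfall 1: Q → 387.1 ML/d, C = (332.0·0.1800 + 55.10·36.60)/387.1 = 5.364 mg/L.
Below outfall 2: Q → 440.2 ML/d, C = (387.1·5.364 + 53.10·5.320)/440.2 = 5.359 mg/L.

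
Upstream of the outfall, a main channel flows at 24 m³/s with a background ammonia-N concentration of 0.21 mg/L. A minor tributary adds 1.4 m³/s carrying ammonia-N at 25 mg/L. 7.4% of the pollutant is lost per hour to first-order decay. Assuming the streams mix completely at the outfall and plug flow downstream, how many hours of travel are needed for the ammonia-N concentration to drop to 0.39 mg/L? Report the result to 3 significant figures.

After mixing, C = (24.00·0.2100 + 1.400·25.00) / 25.40 = 40.04/25.40 = 1.576 mg/L.
7.4%/h lost → k = −ln(1 − 0.074) = 0.07688 h⁻¹.
1.576·exp(−k·t) = 0.39 → t = ln(1.576/0.39)/k = 65400 s = 18.17 h.

18.2 h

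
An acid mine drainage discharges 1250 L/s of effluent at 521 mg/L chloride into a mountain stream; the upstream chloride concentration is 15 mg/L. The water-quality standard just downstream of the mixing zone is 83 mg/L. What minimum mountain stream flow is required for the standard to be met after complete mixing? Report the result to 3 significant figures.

8050 L/s

Set C_mix = 83: (Q·15.00 + 1250·521.0) / (Q + 1250) = 83
→ Q = 1250·(521.0 − 83)/(83 − 15.00) = 8051 L/s.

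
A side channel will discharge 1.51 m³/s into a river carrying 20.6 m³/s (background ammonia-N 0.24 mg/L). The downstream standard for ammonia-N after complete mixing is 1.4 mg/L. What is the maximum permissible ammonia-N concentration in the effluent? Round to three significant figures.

17.2 mg/L

At the limit, (Qr·Cr + Qe·Cₑ)/(Qr + Qe) = 1.4:
Cₑ = (22.11·1.4 − 20.60·0.2400) / 1.510 = 17.23 mg/L.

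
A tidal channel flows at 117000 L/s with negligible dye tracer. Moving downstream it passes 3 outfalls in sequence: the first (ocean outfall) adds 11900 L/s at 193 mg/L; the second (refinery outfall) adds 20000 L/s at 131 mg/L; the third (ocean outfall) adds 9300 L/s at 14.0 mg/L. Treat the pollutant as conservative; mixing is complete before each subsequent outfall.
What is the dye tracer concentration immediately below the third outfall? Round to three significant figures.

31.9 mg/L

Outfall 1: combined Q = 128900 L/s; C = (117000·0 + 11900·193.0)/128900 = 17.82 mg/L.
Outfall 2: combined Q = 148900 L/s; C = (128900·17.82 + 20000·131.0)/148900 = 33.02 mg/L.
Outfall 3: combined Q = 158200 L/s; C = (148900·33.02 + 9300·14.00)/158200 = 31.90 mg/L.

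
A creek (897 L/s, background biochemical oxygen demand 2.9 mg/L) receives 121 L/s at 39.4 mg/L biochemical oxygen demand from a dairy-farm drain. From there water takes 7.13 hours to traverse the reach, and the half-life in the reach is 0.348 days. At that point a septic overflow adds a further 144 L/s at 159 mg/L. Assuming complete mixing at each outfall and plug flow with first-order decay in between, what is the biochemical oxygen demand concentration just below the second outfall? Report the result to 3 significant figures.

23.2 mg/L

Flow-weighted average: C = (897.0·2.900 + 121.0·39.40) / 1018 = 7369/1018 = 7.238 mg/L; combined flow 1018 L/s.
Half-life 0.348 d → k = ln 2 / 0.348 = 1.992 d⁻¹.
Decay over the reach: 7.238·exp(−kt) = 7.238·0.5534 = 4.006 mg/L.
At the second outfall, C = (1018·4.006 + 144.0·159.0) / (1018 + 144.0) = 23.21 mg/L.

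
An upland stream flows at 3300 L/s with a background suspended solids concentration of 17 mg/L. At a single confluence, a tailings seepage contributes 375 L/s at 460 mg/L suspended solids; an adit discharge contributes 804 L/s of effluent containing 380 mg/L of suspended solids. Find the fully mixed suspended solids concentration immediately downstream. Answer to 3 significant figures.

119 mg/L

After mixing, C = (3300·17.00 + 375.0·460.0 + 804.0·380.0) / 4479 = 534100/4479 = 119.2 mg/L.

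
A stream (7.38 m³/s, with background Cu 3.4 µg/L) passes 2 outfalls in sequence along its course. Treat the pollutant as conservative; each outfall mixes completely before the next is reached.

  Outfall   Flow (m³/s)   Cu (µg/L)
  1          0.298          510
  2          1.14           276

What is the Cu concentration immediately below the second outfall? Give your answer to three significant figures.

After outfall 1: Q = 7.380 + 0.2980 = 7.678 m³/s; C = (7.380·3.400 + 0.2980·510.0)/7.678 = 23.06 µg/L.
After outfall 2: Q = 7.678 + 1.140 = 8.818 m³/s; C = (7.678·23.06 + 1.140·276.0)/8.818 = 55.76 µg/L.

55.8 µg/L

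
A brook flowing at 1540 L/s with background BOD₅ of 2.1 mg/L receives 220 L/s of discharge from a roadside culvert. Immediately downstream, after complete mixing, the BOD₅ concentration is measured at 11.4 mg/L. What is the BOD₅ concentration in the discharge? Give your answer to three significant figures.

76.5 mg/L

Mass balance: 1540·2.100 + 220.0·Cₑ = 1760·11.40
→ Cₑ = (1760·11.40 − 1540·2.100) / 220.0 = 76.50 mg/L.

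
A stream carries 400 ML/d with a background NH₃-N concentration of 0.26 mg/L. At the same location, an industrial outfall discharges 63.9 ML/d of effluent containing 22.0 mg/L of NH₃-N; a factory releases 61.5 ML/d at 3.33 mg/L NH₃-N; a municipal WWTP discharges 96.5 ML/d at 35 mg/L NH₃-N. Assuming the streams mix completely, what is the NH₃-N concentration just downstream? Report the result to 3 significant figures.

Flow-weighted average: C = (400.0·0.2600 + 63.90·22.00 + 61.50·3.330 + 96.50·35.00) / 621.9 = 5092/621.9 = 8.188 mg/L.

8.19 mg/L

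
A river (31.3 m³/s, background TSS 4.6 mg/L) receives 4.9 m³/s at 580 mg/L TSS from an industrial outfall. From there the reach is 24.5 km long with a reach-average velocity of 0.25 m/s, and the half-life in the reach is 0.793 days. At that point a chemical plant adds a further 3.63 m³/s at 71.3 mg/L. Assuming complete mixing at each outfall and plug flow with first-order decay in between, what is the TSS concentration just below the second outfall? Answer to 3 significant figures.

Mass balance: C = (31.30·4.600 + 4.900·580.0) / 36.20 = 2986/36.20 = 82.49 mg/L; combined flow 36.20 m³/s.
Travel time t = 24.5·1000 / 0.25 = 98000 s = 27.22 h.
Half-life 0.793 d → k = ln 2 / 0.793 = 0.8741 d⁻¹.
After decay, C = 82.49 × e^(−kt) = 82.49 × 0.3710 = 30.61 mg/L.
At the second outfall, C = (36.20·30.61 + 3.630·71.30) / (36.20 + 3.630) = 34.31 mg/L.

34.3 mg/L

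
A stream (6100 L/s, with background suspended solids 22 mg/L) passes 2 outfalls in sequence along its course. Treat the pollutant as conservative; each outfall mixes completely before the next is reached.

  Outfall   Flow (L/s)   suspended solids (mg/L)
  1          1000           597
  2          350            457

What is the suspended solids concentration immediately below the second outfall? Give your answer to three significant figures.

Below outfall 1: Q → 7100 L/s, C = (6100·22.00 + 1000·597.0)/7100 = 103.0 mg/L.
Below outfall 2: Q → 7450 L/s, C = (7100·103.0 + 350.0·457.0)/7450 = 119.6 mg/L.

120 mg/L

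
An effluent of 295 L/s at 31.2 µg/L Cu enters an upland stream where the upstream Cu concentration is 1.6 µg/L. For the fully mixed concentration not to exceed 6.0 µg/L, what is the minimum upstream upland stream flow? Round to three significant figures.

1690 L/s

Set C_mix = 6.0: (Q·1.600 + 295.0·31.20) / (Q + 295.0) = 6.0
→ Q = 295.0·(31.20 − 6.0)/(6.0 − 1.600) = 1690 L/s.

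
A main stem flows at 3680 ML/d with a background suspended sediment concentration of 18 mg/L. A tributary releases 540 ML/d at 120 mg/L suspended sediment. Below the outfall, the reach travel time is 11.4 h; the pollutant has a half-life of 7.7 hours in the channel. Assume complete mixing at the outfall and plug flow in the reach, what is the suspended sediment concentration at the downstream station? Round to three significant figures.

11.1 mg/L

Flow-weighted average: C = (3680·18.00 + 540.0·120.0) / 4220 = 131000/4220 = 31.05 mg/L.
Half-life 7.7 h → k = ln 2 / 7.7 = 0.09002 h⁻¹ = 2.160 d⁻¹.
First-order decay: C = 31.05·exp(−k·t) = 31.05·0.3584 = 11.13 mg/L.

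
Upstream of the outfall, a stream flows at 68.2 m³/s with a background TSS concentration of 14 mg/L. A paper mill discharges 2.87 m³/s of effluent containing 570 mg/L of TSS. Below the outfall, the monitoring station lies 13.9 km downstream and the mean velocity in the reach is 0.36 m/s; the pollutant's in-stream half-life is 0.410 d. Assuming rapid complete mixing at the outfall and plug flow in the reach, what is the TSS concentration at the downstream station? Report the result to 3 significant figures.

Conservation of mass: C = (68.20·14.00 + 2.870·570.0) / 71.07 = 2591/71.07 = 36.45 mg/L.
Travel time t = 13.9·1000 / 0.36 = 38610 s = 10.73 h.
Half-life 0.410 d → k = ln 2 / 0.410 = 1.691 d⁻¹.
First-order decay: C = 36.45·exp(−k·t) = 36.45·0.4698 = 17.12 mg/L.

17.1 mg/L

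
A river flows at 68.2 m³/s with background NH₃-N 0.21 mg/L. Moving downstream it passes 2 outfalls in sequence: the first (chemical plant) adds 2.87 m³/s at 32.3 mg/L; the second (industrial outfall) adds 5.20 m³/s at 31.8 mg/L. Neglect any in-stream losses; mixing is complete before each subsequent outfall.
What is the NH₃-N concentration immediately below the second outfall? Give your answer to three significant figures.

After outfall 1: Q = 68.20 + 2.870 = 71.07 m³/s; C = (68.20·0.2100 + 2.870·32.30)/71.07 = 1.506 mg/L.
After outfall 2: Q = 71.07 + 5.200 = 76.27 m³/s; C = (71.07·1.506 + 5.200·31.80)/76.27 = 3.571 mg/L.

3.57 mg/L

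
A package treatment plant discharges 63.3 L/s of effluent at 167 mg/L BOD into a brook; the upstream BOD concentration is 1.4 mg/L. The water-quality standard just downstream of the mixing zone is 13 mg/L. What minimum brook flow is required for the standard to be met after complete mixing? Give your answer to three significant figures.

Set C_mix = 13: (Q·1.400 + 63.30·167.0) / (Q + 63.30) = 13
→ Q = 63.30·(167.0 − 13)/(13 − 1.400) = 840.4 L/s.

840 L/s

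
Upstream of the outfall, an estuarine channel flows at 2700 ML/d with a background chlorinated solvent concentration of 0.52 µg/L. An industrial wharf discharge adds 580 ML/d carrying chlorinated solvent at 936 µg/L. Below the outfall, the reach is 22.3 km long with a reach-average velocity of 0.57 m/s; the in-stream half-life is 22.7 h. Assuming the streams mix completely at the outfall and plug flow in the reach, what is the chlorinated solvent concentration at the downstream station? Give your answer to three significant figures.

119 µg/L

Mass balance: C = (2700·0.5200 + 580.0·936.0) / 3280 = 544300/3280 = 165.9 µg/L.
Travel time t = 22.3·1000 / 0.57 = 39120 s = 10.87 h.
Half-life 22.7 h → k = ln 2 / 22.7 = 0.03054 h⁻¹ = 0.7328 d⁻¹.
Decay over the reach: 165.9·exp(−kt) = 165.9·0.7176 = 119.1 µg/L.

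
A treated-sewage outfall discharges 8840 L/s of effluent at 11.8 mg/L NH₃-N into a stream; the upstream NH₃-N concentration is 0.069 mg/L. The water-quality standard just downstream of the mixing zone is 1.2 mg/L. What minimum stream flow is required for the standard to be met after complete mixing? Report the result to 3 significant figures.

82900 L/s

Set C_mix = 1.2: (Q·0.06900 + 8840·11.80) / (Q + 8840) = 1.2
→ Q = 8840·(11.80 − 1.2)/(1.2 − 0.06900) = 82850 L/s.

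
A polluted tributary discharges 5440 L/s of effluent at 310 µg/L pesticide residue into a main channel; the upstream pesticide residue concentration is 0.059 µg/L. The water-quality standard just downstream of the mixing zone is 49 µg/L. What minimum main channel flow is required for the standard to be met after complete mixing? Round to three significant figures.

Set C_mix = 49: (Q·0.05900 + 5440·310.0) / (Q + 5440) = 49
→ Q = 5440·(310.0 − 49)/(49 − 0.05900) = 29010 L/s.

29000 L/s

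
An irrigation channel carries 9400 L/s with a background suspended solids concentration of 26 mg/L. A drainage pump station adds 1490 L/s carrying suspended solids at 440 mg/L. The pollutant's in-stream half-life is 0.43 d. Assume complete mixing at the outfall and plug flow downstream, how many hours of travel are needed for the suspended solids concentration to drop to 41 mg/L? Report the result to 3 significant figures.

Flow-weighted average: C = (9400·26.00 + 1490·440.0) / 10890 = 900000/10890 = 82.64 mg/L.
Half-life 0.43 d → k = ln 2 / 0.43 = 1.612 d⁻¹.
82.64·exp(−k·t) = 41 → t = ln(82.64/41)/k = 37570 s = 10.44 h.

10.4 h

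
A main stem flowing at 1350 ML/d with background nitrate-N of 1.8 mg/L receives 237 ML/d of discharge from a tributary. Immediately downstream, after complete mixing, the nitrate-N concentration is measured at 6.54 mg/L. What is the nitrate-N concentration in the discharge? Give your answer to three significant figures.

33.5 mg/L

Mass balance: 1350·1.800 + 237.0·Cₑ = 1587·6.540
→ Cₑ = (1587·6.540 − 1350·1.800) / 237.0 = 33.54 mg/L.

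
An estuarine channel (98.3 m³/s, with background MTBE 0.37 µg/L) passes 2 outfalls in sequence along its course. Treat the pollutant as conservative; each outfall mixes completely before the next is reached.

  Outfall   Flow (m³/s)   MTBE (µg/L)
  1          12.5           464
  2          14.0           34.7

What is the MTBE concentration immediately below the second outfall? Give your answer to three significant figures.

50.7 µg/L

Below outfall 1: Q → 110.8 m³/s, C = (98.30·0.3700 + 12.50·464.0)/110.8 = 52.67 µg/L.
Below outfall 2: Q → 124.8 m³/s, C = (110.8·52.67 + 14.00·34.70)/124.8 = 50.66 µg/L.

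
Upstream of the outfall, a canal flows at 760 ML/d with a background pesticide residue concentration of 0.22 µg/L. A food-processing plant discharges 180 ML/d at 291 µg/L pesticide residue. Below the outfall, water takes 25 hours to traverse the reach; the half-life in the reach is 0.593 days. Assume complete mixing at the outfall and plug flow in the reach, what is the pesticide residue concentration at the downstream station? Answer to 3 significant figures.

Mass balance: C = (760.0·0.2200 + 180.0·291.0) / 940.0 = 52550/940.0 = 55.90 µg/L.
Half-life 0.593 d → k = ln 2 / 0.593 = 1.169 d⁻¹.
Applying C = C₀e^(−kt): 55.90 × 0.2959 = 16.54 µg/L.

16.5 µg/L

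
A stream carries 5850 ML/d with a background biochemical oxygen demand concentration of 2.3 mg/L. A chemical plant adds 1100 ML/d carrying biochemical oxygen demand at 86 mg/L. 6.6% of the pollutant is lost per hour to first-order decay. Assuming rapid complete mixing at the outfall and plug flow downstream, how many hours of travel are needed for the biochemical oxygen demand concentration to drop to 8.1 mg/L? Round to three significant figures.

After mixing, C = (5850·2.300 + 1100·86.00) / 6950 = 108100/6950 = 15.55 mg/L.
6.6%/h lost → k = −ln(1 − 0.066) = 0.06828 h⁻¹.
15.55·exp(−k·t) = 8.1 → t = ln(15.55/8.1)/k = 34380 s = 9.550 h.

9.55 h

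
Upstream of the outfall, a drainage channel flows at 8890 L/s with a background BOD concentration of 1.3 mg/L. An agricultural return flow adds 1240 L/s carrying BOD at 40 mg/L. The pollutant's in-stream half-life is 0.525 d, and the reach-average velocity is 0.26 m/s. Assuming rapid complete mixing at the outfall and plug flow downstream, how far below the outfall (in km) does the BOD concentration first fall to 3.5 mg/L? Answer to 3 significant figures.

9.28 km

Mixed concentration C = ΣQC/ΣQ = (8890·1.300 + 1240·40.00) / 10130 = 61160/10130 = 6.037 mg/L.
Half-life 0.525 d → k = ln 2 / 0.525 = 1.320 d⁻¹.
Set 6.037·exp(−k·t) = 3.5 → t = ln(6.037/3.5)/k = 35680 s = 9.910 h.
Distance = v·t = 0.26·35680 = 9276 m = 9.276 km.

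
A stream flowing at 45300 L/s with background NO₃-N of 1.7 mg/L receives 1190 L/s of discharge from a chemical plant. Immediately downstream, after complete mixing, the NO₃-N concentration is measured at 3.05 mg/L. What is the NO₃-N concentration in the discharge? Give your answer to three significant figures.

54.4 mg/L

Mass balance: 45300·1.700 + 1190·Cₑ = 46490·3.050
→ Cₑ = (46490·3.050 − 45300·1.700) / 1190 = 54.44 mg/L.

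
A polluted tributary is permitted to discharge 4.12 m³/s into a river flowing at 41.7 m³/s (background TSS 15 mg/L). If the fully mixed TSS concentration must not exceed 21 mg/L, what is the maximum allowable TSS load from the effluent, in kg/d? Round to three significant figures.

29100 kg/d

Mass balance at the limit: 41.70·15.00 + 4.120·Cₑ = 45.82·21 → Cₑ = 81.73 mg/L.
Load = 4.120 m³/s × 81.73 g/m³ × 86 400 s/d = 29090 kg/d.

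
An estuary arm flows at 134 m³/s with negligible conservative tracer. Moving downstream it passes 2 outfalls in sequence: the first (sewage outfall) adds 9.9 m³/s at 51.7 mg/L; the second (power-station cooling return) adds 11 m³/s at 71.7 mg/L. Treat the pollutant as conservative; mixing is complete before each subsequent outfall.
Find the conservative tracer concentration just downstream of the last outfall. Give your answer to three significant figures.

8.40 mg/L

Outfall 1: combined Q = 143.9 m³/s; C = (134.0·0 + 9.900·51.70)/143.9 = 3.557 mg/L.
Outfall 2: combined Q = 154.9 m³/s; C = (143.9·3.557 + 11.00·71.70)/154.9 = 8.396 mg/L.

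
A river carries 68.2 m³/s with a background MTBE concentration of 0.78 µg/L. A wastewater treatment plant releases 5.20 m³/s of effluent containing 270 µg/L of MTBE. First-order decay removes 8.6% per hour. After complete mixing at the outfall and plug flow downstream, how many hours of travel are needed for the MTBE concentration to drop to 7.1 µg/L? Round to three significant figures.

11.4 h

Mass balance: C = (68.20·0.7800 + 5.200·270.0) / 73.40 = 1457/73.40 = 19.85 µg/L.
8.6%/h lost → k = −ln(1 − 0.086) = 0.08992 h⁻¹.
19.85·exp(−k·t) = 7.1 → t = ln(19.85/7.1)/k = 41160 s = 11.43 h.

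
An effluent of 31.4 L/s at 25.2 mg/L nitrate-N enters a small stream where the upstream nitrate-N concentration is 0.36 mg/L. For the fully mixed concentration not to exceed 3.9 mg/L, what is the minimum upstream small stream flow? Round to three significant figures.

Set C_mix = 3.9: (Q·0.3600 + 31.40·25.20) / (Q + 31.40) = 3.9
→ Q = 31.40·(25.20 − 3.9)/(3.9 − 0.3600) = 188.9 L/s.

189 L/s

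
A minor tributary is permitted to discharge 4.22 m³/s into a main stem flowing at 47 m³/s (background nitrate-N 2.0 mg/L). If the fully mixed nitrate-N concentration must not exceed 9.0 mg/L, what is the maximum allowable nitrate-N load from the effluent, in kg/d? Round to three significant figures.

Mass balance at the limit: 47.00·2.000 + 4.220·Cₑ = 51.22·9.0 → Cₑ = 86.96 mg/L.
Load = 4.220 m³/s × 86.96 g/m³ × 86 400 s/d = 31710 kg/d.

31700 kg/d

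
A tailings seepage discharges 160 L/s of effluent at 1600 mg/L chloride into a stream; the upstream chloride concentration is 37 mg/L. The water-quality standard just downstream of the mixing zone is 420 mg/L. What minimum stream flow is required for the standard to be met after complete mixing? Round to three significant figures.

493 L/s

Set C_mix = 420: (Q·37.00 + 160.0·1600) / (Q + 160.0) = 420
→ Q = 160.0·(1600 − 420)/(420 − 37.00) = 493.0 L/s.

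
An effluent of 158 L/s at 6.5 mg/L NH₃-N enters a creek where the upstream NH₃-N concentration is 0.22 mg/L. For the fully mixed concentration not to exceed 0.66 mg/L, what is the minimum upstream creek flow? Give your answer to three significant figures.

Set C_mix = 0.66: (Q·0.2200 + 158.0·6.500) / (Q + 158.0) = 0.66
→ Q = 158.0·(6.500 − 0.66)/(0.66 − 0.2200) = 2097 L/s.

2100 L/s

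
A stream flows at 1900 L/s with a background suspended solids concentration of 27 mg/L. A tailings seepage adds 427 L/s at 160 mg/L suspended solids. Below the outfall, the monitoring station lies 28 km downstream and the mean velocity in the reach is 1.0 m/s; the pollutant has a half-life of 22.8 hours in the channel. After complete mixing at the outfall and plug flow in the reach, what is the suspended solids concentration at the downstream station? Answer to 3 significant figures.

40.6 mg/L

Flow-weighted average: C = (1900·27.00 + 427.0·160.0) / 2327 = 119600/2327 = 51.41 mg/L.
Travel time t = 28·1000 / 1.0 = 28000 s = 7.778 h.
Half-life 22.8 h → k = ln 2 / 22.8 = 0.03040 h⁻¹ = 0.7296 d⁻¹.
Applying C = C₀e^(−kt): 51.41 × 0.7894 = 40.58 mg/L.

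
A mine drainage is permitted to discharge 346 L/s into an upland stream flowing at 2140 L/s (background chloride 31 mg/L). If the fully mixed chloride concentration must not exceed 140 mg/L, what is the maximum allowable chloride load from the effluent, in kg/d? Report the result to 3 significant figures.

Mass balance at the limit: 2140·31.00 + 346.0·Cₑ = 2486·140 → Cₑ = 814.2 mg/L.
346.0 L/s = 0.3460 m³/s. Load = 0.3460 m³/s × 814.2 g/m³ × 86 400 s/d = 24340 kg/d.

24300 kg/d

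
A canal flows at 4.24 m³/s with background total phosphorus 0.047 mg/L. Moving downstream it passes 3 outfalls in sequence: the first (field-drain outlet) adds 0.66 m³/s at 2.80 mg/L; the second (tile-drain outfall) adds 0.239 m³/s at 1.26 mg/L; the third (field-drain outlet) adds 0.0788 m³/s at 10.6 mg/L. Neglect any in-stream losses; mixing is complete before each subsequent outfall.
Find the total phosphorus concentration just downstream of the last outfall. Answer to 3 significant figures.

Outfall 1: combined Q = 4.900 m³/s; C = (4.240·0.04700 + 0.6600·2.800)/4.900 = 0.4178 mg/L.
Outfall 2: combined Q = 5.139 m³/s; C = (4.900·0.4178 + 0.2390·1.260)/5.139 = 0.4570 mg/L.
Outfall 3: combined Q = 5.218 m³/s; C = (5.139·0.4570 + 0.07880·10.60)/5.218 = 0.6102 mg/L.

0.610 mg/L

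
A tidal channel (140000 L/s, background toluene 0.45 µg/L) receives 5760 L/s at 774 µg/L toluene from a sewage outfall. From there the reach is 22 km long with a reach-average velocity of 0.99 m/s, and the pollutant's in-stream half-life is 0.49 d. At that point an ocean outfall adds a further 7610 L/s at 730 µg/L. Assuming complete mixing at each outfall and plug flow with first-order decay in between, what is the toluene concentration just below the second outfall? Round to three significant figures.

Flow-weighted average: C = (140000·0.4500 + 5760·774.0) / 145800 = 4521000/145800 = 31.02 µg/L; combined flow 145800 L/s.
Travel time t = 22·1000 / 0.99 = 22220 s = 6.173 h.
Half-life 0.49 d → k = ln 2 / 0.49 = 1.415 d⁻¹.
After decay, C = 31.02 × e^(−kt) = 31.02 × 0.6950 = 21.56 µg/L.
At the second outfall, C = (145800·21.56 + 7610·730.0) / (145800 + 7610) = 56.71 µg/L.

56.7 µg/L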